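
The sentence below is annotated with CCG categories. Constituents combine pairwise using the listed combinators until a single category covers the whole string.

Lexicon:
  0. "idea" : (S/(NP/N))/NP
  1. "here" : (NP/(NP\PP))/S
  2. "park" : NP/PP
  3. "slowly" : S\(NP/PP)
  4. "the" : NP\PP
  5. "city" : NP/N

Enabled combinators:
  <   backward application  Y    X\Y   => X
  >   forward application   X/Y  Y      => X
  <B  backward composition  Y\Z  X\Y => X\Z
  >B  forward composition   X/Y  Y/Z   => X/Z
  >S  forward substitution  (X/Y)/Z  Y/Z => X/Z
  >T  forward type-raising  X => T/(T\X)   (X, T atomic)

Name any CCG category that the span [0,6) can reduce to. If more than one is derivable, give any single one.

[0,6] S   >
  [0,5] S/(NP/N)   >
    [0,1] "idea" : (S/(NP/N))/NP
    [1,5] NP   >
      [1,4] NP/(NP\PP)   >
        [1,2] "here" : (NP/(NP\PP))/S
        [2,4] S   <
          [2,3] "park" : NP/PP
          [3,4] "slowly" : S\(NP/PP)
      [4,5] "the" : NP\PP
  [5,6] "city" : NP/N

S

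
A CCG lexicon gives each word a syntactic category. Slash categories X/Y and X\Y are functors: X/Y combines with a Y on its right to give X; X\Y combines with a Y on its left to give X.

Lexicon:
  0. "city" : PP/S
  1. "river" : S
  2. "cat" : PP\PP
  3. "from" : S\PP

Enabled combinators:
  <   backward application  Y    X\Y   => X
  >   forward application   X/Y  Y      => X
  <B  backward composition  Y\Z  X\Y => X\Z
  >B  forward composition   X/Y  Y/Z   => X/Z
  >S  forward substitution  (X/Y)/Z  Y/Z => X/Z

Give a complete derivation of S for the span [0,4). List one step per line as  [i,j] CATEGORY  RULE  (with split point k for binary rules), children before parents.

[0,1] PP/S  lex  "city"
[1,2] S  lex  "river"
[0,2] PP  >  k=1
[2,3] PP\PP  lex  "cat"
[3,4] S\PP  lex  "from"
[2,4] S\PP  <B  k=3
[0,4] S  <  k=2

[0,4] S   <
  [0,2] PP   >
    [0,1] "city" : PP/S
    [1,2] "river" : S
  [2,4] S\PP   <B
    [2,3] "cat" : PP\PP
    [3,4] "from" : S\PP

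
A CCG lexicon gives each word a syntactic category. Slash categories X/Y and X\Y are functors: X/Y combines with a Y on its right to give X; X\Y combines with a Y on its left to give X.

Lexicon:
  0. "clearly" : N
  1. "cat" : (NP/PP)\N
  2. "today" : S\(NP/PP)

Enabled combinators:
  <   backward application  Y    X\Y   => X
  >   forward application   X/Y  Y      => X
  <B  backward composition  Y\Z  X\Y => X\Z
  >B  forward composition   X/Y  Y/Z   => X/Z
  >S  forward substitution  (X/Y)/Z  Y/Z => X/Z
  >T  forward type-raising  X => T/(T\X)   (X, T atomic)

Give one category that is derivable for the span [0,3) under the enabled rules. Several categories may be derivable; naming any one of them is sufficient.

[0,3] S   <
  [0,1] "clearly" : N
  [1,3] S\N   <B
    [1,2] "cat" : (NP/PP)\N
    [2,3] "today" : S\(NP/PP)

S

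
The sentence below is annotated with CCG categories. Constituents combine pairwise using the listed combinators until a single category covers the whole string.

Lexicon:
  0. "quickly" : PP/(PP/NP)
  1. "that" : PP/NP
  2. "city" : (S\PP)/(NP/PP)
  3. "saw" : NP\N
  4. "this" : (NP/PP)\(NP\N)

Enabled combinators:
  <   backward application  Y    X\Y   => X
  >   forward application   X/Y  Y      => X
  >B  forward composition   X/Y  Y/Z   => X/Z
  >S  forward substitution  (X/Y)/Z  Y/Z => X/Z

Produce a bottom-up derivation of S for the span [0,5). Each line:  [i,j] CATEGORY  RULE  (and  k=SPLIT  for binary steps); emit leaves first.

[0,5] S   <
  [0,2] PP   >
    [0,1] "quickly" : PP/(PP/NP)
    [1,2] "that" : PP/NP
  [2,5] S\PP   >
    [2,3] "city" : (S\PP)/(NP/PP)
    [3,5] NP/PP   <
      [3,4] "saw" : NP\N
      [4,5] "this" : (NP/PP)\(NP\N)

[0,1] PP/(PP/NP)  lex  "quickly"
[1,2] PP/NP  lex  "that"
[0,2] PP  >  k=1
[2,3] (S\PP)/(NP/PP)  lex  "city"
[3,4] NP\N  lex  "saw"
[4,5] (NP/PP)\(NP\N)  lex  "this"
[3,5] NP/PP  <  k=4
[2,5] S\PP  >  k=3
[0,5] S  <  k=2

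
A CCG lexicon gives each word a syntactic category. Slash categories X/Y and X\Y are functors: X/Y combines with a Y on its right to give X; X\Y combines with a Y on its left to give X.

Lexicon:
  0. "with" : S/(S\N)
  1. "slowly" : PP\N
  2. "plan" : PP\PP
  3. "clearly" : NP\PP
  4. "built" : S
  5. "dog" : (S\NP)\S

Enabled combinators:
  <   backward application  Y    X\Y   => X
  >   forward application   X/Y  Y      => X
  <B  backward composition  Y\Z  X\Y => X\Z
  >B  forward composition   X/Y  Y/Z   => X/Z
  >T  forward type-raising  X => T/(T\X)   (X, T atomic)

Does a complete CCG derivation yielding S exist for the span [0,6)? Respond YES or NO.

YES

[0,6] S   >
  [0,1] "with" : S/(S\N)
  [1,6] S\N   <B
    [1,4] NP\N   <B
      [1,3] PP\N   <B
        [1,2] "slowly" : PP\N
        [2,3] "plan" : PP\PP
      [3,4] "clearly" : NP\PP
    [4,6] S\NP   <
      [4,5] "built" : S
      [5,6] "dog" : (S\NP)\S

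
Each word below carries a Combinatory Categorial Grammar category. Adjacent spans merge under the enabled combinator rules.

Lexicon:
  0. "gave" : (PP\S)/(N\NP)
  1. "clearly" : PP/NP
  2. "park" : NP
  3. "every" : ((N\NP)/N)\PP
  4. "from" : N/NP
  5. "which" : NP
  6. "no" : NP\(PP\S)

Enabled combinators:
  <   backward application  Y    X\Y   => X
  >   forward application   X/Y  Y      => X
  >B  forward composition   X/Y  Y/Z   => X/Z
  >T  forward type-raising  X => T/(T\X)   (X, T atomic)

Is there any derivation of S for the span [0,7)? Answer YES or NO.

NO

(PP\S)/(N\NP) PP/NP NP ((N\NP)/N)\PP N/NP NP NP\(PP\S)
CKY chart[0,7] = {N/(N\NP), NP, NP/(NP\NP), PP/(PP\NP), S/(S\NP)}; S ∉ chart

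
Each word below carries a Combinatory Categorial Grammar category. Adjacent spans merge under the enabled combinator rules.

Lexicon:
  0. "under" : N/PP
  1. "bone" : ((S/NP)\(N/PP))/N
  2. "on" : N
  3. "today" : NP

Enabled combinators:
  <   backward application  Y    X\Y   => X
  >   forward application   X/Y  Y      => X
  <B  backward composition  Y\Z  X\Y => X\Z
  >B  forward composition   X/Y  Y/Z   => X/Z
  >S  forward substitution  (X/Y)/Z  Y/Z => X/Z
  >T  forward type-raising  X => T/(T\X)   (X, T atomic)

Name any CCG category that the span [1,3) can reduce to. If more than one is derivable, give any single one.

[0,4] S   >
  [0,3] S/NP   <
    [0,1] "under" : N/PP
    [1,3] (S/NP)\(N/PP)   >
      [1,2] "bone" : ((S/NP)\(N/PP))/N
      [2,3] "on" : N
  [3,4] "today" : NP

(S/NP)\(N/PP)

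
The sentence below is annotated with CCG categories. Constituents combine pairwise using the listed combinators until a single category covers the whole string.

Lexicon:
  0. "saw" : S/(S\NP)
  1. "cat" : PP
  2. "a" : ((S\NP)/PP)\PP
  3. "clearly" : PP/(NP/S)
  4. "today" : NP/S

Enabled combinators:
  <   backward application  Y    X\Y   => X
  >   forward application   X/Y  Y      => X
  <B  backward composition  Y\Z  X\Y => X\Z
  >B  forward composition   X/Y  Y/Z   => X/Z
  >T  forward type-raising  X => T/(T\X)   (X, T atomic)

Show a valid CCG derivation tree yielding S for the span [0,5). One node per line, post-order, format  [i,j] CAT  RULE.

[0,5] S   >
  [0,1] "saw" : S/(S\NP)
  [1,5] S\NP   >
    [1,3] (S\NP)/PP   <
      [1,2] "cat" : PP
      [2,3] "a" : ((S\NP)/PP)\PP
    [3,5] PP   >
      [3,4] "clearly" : PP/(NP/S)
      [4,5] "today" : NP/S

[0,1] S/(S\NP)  lex  "saw"
[1,2] PP  lex  "cat"
[2,3] ((S\NP)/PP)\PP  lex  "a"
[1,3] (S\NP)/PP  <  k=2
[3,4] PP/(NP/S)  lex  "clearly"
[4,5] NP/S  lex  "today"
[3,5] PP  >  k=4
[1,5] S\NP  >  k=3
[0,5] S  >  k=1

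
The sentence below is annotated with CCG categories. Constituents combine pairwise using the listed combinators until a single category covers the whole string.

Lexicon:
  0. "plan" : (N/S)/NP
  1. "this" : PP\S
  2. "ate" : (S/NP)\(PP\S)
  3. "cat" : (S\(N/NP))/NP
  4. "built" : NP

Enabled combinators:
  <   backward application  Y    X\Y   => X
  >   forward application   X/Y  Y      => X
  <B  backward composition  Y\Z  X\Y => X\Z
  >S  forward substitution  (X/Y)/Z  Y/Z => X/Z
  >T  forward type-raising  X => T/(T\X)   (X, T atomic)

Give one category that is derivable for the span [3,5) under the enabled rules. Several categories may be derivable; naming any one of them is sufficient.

S\(N/NP)

[0,5] S   <
  [0,3] N/NP   >S
    [0,1] "plan" : (N/S)/NP
    [1,3] S/NP   <
      [1,2] "this" : PP\S
      [2,3] "ate" : (S/NP)\(PP\S)
  [3,5] S\(N/NP)   >
    [3,4] "cat" : (S\(N/NP))/NP
    [4,5] "built" : NP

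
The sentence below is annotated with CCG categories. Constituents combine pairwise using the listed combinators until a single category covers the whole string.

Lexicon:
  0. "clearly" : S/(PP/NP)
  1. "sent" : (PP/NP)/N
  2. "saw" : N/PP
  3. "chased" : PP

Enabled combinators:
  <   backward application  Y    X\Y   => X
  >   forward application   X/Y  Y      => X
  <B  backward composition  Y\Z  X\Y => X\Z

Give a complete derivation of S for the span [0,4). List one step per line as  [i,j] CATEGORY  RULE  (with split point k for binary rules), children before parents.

[0,1] S/(PP/NP)  lex  "clearly"
[1,2] (PP/NP)/N  lex  "sent"
[2,3] N/PP  lex  "saw"
[3,4] PP  lex  "chased"
[2,4] N  >  k=3
[1,4] PP/NP  >  k=2
[0,4] S  >  k=1

[0,4] S   >
  [0,1] "clearly" : S/(PP/NP)
  [1,4] PP/NP   >
    [1,2] "sent" : (PP/NP)/N
    [2,4] N   >
      [2,3] "saw" : N/PP
      [3,4] "chased" : PP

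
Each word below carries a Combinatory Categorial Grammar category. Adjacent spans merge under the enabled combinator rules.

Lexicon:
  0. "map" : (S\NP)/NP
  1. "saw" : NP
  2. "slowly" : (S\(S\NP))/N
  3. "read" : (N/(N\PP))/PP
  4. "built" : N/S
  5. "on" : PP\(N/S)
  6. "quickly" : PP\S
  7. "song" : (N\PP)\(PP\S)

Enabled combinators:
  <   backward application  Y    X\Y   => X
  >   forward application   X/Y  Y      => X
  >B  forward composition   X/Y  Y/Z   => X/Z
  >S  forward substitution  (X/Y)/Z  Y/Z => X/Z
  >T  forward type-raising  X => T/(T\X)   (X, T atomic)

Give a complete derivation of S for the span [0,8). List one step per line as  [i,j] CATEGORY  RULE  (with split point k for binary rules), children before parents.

[0,8] S   <
  [0,2] S\NP   >
    [0,1] "map" : (S\NP)/NP
    [1,2] "saw" : NP
  [2,8] S\(S\NP)   >
    [2,3] "slowly" : (S\(S\NP))/N
    [3,8] N   >
      [3,6] N/(N\PP)   >
        [3,4] "read" : (N/(N\PP))/PP
        [4,6] PP   <
          [4,5] "built" : N/S
          [5,6] "on" : PP\(N/S)
      [6,8] N\PP   <
        [6,7] "quickly" : PP\S
        [7,8] "song" : (N\PP)\(PP\S)

[0,1] (S\NP)/NP  lex  "map"
[1,2] NP  lex  "saw"
[0,2] S\NP  >  k=1
[2,3] (S\(S\NP))/N  lex  "slowly"
[3,4] (N/(N\PP))/PP  lex  "read"
[4,5] N/S  lex  "built"
[5,6] PP\(N/S)  lex  "on"
[4,6] PP  <  k=5
[3,6] N/(N\PP)  >  k=4
[6,7] PP\S  lex  "quickly"
[7,8] (N\PP)\(PP\S)  lex  "song"
[6,8] N\PP  <  k=7
[3,8] N  >  k=6
[2,8] S\(S\NP)  >  k=3
[0,8] S  <  k=2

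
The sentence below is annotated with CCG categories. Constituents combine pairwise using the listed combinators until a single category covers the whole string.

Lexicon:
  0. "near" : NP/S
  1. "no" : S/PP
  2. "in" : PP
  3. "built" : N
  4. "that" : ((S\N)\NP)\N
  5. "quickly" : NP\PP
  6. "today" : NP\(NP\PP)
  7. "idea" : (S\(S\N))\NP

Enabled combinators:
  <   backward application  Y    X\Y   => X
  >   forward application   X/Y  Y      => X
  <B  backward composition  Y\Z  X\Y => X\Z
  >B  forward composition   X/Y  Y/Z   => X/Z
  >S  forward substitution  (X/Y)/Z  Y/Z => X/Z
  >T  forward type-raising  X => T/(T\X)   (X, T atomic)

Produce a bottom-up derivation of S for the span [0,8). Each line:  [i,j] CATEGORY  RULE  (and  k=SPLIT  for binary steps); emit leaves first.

[0,8] S   <
  [0,5] S\N   <
    [0,3] NP   >
      [0,1] "near" : NP/S
      [1,3] S   >
        [1,2] "no" : S/PP
        [2,3] "in" : PP
    [3,5] (S\N)\NP   <
      [3,4] "built" : N
      [4,5] "that" : ((S\N)\NP)\N
  [5,8] S\(S\N)   <
    [5,7] NP   <
      [5,6] "quickly" : NP\PP
      [6,7] "today" : NP\(NP\PP)
    [7,8] "idea" : (S\(S\N))\NP

[0,1] NP/S  lex  "near"
[1,2] S/PP  lex  "no"
[2,3] PP  lex  "in"
[1,3] S  >  k=2
[0,3] NP  >  k=1
[3,4] N  lex  "built"
[4,5] ((S\N)\NP)\N  lex  "that"
[3,5] (S\N)\NP  <  k=4
[0,5] S\N  <  k=3
[5,6] NP\PP  lex  "quickly"
[6,7] NP\(NP\PP)  lex  "today"
[5,7] NP  <  k=6
[7,8] (S\(S\N))\NP  lex  "idea"
[5,8] S\(S\N)  <  k=7
[0,8] S  <  k=5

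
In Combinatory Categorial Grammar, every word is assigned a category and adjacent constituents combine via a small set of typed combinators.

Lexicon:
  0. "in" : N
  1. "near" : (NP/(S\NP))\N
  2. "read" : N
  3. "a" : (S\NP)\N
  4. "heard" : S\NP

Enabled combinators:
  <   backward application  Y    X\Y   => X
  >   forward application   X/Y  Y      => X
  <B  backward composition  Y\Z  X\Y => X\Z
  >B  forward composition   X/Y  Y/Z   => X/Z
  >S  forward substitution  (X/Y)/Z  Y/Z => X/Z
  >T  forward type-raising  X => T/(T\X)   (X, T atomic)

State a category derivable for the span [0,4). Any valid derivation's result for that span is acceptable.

NP

[0,5] S   <
  [0,4] NP   >
    [0,2] NP/(S\NP)   <
      [0,1] "in" : N
      [1,2] "near" : (NP/(S\NP))\N
    [2,4] S\NP   <
      [2,3] "read" : N
      [3,4] "a" : (S\NP)\N
  [4,5] "heard" : S\NP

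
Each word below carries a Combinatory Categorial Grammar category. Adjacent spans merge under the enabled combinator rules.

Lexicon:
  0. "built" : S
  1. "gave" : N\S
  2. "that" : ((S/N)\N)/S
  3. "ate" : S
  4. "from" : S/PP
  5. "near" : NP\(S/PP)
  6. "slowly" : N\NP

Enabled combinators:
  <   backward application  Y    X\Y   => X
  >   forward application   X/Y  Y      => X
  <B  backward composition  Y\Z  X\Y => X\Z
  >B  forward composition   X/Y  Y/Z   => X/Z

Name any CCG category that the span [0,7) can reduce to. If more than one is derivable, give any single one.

[0,7] S   >
  [0,4] S/N   <
    [0,2] N   <
      [0,1] "built" : S
      [1,2] "gave" : N\S
    [2,4] (S/N)\N   >
      [2,3] "that" : ((S/N)\N)/S
      [3,4] "ate" : S
  [4,7] N   <
    [4,6] NP   <
      [4,5] "from" : S/PP
      [5,6] "near" : NP\(S/PP)
    [6,7] "slowly" : N\NP

S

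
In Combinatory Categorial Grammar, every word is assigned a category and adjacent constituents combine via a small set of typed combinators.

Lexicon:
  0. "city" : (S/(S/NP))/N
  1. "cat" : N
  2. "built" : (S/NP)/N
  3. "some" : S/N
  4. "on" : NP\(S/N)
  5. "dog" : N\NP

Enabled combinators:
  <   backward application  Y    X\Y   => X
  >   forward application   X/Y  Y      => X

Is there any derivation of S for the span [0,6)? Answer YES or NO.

YES

[0,6] S   >
  [0,2] S/(S/NP)   >
    [0,1] "city" : (S/(S/NP))/N
    [1,2] "cat" : N
  [2,6] S/NP   >
    [2,3] "built" : (S/NP)/N
    [3,6] N   <
      [3,5] NP   <
        [3,4] "some" : S/N
        [4,5] "on" : NP\(S/N)
      [5,6] "dog" : N\NP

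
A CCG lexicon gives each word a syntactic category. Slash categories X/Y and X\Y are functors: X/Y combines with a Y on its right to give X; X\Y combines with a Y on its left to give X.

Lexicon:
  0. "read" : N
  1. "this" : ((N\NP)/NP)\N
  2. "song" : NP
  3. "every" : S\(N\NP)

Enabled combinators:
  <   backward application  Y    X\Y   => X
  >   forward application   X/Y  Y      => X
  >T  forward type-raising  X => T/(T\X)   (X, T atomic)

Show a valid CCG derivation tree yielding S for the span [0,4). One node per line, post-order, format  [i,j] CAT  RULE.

[0,1] N  lex  "read"
[1,2] ((N\NP)/NP)\N  lex  "this"
[0,2] (N\NP)/NP  <  k=1
[2,3] NP  lex  "song"
[0,3] N\NP  >  k=2
[3,4] S\(N\NP)  lex  "every"
[0,4] S  <  k=3

[0,4] S   <
  [0,3] N\NP   >
    [0,2] (N\NP)/NP   <
      [0,1] "read" : N
      [1,2] "this" : ((N\NP)/NP)\N
    [2,3] "song" : NP
  [3,4] "every" : S\(N\NP)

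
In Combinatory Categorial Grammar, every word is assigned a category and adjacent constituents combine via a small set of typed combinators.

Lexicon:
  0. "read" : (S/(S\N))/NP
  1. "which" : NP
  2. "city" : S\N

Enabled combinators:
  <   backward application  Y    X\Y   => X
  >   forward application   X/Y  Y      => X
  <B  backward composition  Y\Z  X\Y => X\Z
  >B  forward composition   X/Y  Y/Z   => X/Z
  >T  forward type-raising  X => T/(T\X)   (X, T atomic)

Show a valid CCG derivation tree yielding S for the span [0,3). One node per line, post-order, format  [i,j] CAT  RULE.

[0,3] S   >
  [0,2] S/(S\N)   >
    [0,1] "read" : (S/(S\N))/NP
    [1,2] "which" : NP
  [2,3] "city" : S\N

[0,1] (S/(S\N))/NP  lex  "read"
[1,2] NP  lex  "which"
[0,2] S/(S\N)  >  k=1
[2,3] S\N  lex  "city"
[0,3] S  >  k=2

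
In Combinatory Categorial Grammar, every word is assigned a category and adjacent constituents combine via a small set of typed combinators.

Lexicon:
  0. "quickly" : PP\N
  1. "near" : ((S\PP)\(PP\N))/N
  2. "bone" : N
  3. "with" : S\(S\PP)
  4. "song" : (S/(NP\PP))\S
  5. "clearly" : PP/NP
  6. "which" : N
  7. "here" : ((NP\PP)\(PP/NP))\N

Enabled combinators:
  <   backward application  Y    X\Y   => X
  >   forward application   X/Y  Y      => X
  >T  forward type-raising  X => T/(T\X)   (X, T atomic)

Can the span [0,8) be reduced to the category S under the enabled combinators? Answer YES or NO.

YES

[0,8] S   >
  [0,5] S/(NP\PP)   <
    [0,4] S   <
      [0,3] S\PP   <
        [0,1] "quickly" : PP\N
        [1,3] (S\PP)\(PP\N)   >
          [1,2] "near" : ((S\PP)\(PP\N))/N
          [2,3] "bone" : N
      [3,4] "with" : S\(S\PP)
    [4,5] "song" : (S/(NP\PP))\S
  [5,8] NP\PP   <
    [5,6] "clearly" : PP/NP
    [6,8] (NP\PP)\(PP/NP)   <
      [6,7] "which" : N
      [7,8] "here" : ((NP\PP)\(PP/NP))\N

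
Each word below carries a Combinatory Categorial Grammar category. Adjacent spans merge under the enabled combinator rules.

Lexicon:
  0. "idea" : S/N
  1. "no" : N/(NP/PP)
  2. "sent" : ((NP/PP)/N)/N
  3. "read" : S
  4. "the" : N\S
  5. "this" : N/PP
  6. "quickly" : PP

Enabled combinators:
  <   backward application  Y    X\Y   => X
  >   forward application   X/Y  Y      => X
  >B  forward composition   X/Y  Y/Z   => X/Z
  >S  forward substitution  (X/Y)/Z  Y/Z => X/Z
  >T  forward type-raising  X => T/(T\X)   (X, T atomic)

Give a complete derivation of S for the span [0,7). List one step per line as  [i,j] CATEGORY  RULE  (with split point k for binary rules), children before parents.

[0,1] S/N  lex  "idea"
[1,2] N/(NP/PP)  lex  "no"
[2,3] ((NP/PP)/N)/N  lex  "sent"
[3,4] S  lex  "read"
[3,4] N/(N\S)  >T
[4,5] N\S  lex  "the"
[3,5] N  >  k=4
[2,5] (NP/PP)/N  >  k=3
[5,6] N/PP  lex  "this"
[6,7] PP  lex  "quickly"
[5,7] N  >  k=6
[2,7] NP/PP  >  k=5
[1,7] N  >  k=2
[0,7] S  >  k=1

[0,7] S   >
  [0,1] "idea" : S/N
  [1,7] N   >
    [1,2] "no" : N/(NP/PP)
    [2,7] NP/PP   >
      [2,5] (NP/PP)/N   >
        [2,3] "sent" : ((NP/PP)/N)/N
        [3,5] N   >
          [3,4] N/(N\S)   >T
            [3,4] "read" : S
          [4,5] "the" : N\S
      [5,7] N   >
        [5,6] "this" : N/PP
        [6,7] "quickly" : PP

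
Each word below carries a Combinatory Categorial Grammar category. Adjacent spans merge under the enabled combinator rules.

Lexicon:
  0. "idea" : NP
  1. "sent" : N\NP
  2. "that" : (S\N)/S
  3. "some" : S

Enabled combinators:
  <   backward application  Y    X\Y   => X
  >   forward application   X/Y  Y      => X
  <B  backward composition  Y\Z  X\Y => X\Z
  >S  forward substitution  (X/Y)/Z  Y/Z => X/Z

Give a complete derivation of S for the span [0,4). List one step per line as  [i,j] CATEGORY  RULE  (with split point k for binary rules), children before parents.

[0,1] NP  lex  "idea"
[1,2] N\NP  lex  "sent"
[0,2] N  <  k=1
[2,3] (S\N)/S  lex  "that"
[3,4] S  lex  "some"
[2,4] S\N  >  k=3
[0,4] S  <  k=2

[0,4] S   <
  [0,2] N   <
    [0,1] "idea" : NP
    [1,2] "sent" : N\NP
  [2,4] S\N   >
    [2,3] "that" : (S\N)/S
    [3,4] "some" : S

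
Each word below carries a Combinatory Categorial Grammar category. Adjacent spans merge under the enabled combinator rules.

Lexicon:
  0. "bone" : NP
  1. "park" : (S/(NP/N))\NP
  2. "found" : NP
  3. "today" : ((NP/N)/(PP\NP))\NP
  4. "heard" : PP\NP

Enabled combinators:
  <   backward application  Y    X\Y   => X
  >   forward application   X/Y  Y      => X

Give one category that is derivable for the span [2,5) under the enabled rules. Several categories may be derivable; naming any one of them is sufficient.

NP/N

[0,5] S   >
  [0,2] S/(NP/N)   <
    [0,1] "bone" : NP
    [1,2] "park" : (S/(NP/N))\NP
  [2,5] NP/N   >
    [2,4] (NP/N)/(PP\NP)   <
      [2,3] "found" : NP
      [3,4] "today" : ((NP/N)/(PP\NP))\NP
    [4,5] "heard" : PP\NP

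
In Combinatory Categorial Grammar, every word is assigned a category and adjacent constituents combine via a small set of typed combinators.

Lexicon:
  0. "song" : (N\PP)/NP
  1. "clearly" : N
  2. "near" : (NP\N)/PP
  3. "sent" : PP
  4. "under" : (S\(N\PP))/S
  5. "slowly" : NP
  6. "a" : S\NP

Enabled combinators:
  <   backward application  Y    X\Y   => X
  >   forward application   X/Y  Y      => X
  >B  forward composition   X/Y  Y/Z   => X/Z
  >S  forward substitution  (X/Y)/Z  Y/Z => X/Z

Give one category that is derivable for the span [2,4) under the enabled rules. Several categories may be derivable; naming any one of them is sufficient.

NP\N

[0,7] S   <
  [0,4] N\PP   >
    [0,1] "song" : (N\PP)/NP
    [1,4] NP   <
      [1,2] "clearly" : N
      [2,4] NP\N   >
        [2,3] "near" : (NP\N)/PP
        [3,4] "sent" : PP
  [4,7] S\(N\PP)   >
    [4,5] "under" : (S\(N\PP))/S
    [5,7] S   <
      [5,6] "slowly" : NP
      [6,7] "a" : S\NP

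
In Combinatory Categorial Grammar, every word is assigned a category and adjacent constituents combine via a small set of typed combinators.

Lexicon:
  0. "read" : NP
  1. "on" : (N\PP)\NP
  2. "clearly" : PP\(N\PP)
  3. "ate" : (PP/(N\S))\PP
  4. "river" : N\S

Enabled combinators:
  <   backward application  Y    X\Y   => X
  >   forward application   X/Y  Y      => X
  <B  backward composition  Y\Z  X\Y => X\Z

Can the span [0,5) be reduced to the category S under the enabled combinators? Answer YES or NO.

NO

NP (N\PP)\NP PP\(N\PP) (PP/(N\S))\PP N\S
CKY chart[0,5] = {PP}; S ∉ chart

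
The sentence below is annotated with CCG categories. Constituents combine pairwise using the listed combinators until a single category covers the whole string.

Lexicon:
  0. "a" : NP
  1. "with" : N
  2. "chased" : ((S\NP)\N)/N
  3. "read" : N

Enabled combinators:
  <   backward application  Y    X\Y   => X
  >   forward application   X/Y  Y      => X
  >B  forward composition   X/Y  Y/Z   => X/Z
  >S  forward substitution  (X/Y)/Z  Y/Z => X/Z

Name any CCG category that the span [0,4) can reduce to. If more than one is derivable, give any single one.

[0,4] S   <
  [0,1] "a" : NP
  [1,4] S\NP   <
    [1,2] "with" : N
    [2,4] (S\NP)\N   >
      [2,3] "chased" : ((S\NP)\N)/N
      [3,4] "read" : N

S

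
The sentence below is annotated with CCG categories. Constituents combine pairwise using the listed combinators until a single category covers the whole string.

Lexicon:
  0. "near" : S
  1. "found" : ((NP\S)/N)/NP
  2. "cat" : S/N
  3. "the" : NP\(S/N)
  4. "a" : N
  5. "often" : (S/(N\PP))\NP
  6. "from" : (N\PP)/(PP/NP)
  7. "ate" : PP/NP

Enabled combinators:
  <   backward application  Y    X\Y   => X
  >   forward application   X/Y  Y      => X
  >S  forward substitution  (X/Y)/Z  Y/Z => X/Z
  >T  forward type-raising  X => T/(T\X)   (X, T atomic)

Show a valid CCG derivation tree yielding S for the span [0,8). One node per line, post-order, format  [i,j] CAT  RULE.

[0,1] S  lex  "near"
[0,1] NP/(NP\S)  >T
[1,2] ((NP\S)/N)/NP  lex  "found"
[2,3] S/N  lex  "cat"
[3,4] NP\(S/N)  lex  "the"
[2,4] NP  <  k=3
[1,4] (NP\S)/N  >  k=2
[4,5] N  lex  "a"
[1,5] NP\S  >  k=4
[0,5] NP  >  k=1
[5,6] (S/(N\PP))\NP  lex  "often"
[0,6] S/(N\PP)  <  k=5
[6,7] (N\PP)/(PP/NP)  lex  "from"
[7,8] PP/NP  lex  "ate"
[6,8] N\PP  >  k=7
[0,8] S  >  k=6

[0,8] S   >
  [0,6] S/(N\PP)   <
    [0,5] NP   >
      [0,1] NP/(NP\S)   >T
        [0,1] "near" : S
      [1,5] NP\S   >
        [1,4] (NP\S)/N   >
          [1,2] "found" : ((NP\S)/N)/NP
          [2,4] NP   <
            [2,3] "cat" : S/N
            [3,4] "the" : NP\(S/N)
        [4,5] "a" : N
    [5,6] "often" : (S/(N\PP))\NP
  [6,8] N\PP   >
    [6,7] "from" : (N\PP)/(PP/NP)
    [7,8] "ate" : PP/NP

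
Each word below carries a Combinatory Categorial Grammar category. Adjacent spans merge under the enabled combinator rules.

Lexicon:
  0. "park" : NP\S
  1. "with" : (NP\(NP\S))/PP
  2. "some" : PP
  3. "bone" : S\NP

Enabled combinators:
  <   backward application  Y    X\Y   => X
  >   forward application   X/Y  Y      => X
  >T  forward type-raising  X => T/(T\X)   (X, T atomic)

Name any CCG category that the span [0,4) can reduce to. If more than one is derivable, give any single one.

[0,4] S   <
  [0,3] NP   <
    [0,1] "park" : NP\S
    [1,3] NP\(NP\S)   >
      [1,2] "with" : (NP\(NP\S))/PP
      [2,3] "some" : PP
  [3,4] "bone" : S\NP

S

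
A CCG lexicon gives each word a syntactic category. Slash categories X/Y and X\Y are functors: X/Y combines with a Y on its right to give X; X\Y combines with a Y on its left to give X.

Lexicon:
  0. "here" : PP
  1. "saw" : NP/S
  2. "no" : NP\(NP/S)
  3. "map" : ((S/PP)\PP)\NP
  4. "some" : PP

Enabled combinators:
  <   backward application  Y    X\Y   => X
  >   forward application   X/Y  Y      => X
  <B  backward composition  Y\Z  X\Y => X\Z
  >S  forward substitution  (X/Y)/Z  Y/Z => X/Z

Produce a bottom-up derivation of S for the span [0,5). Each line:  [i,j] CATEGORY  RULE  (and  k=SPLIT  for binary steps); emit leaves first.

[0,5] S   >
  [0,4] S/PP   <
    [0,1] "here" : PP
    [1,4] (S/PP)\PP   <
      [1,3] NP   <
        [1,2] "saw" : NP/S
        [2,3] "no" : NP\(NP/S)
      [3,4] "map" : ((S/PP)\PP)\NP
  [4,5] "some" : PP

[0,1] PP  lex  "here"
[1,2] NP/S  lex  "saw"
[2,3] NP\(NP/S)  lex  "no"
[1,3] NP  <  k=2
[3,4] ((S/PP)\PP)\NP  lex  "map"
[1,4] (S/PP)\PP  <  k=3
[0,4] S/PP  <  k=1
[4,5] PP  lex  "some"
[0,5] S  >  k=4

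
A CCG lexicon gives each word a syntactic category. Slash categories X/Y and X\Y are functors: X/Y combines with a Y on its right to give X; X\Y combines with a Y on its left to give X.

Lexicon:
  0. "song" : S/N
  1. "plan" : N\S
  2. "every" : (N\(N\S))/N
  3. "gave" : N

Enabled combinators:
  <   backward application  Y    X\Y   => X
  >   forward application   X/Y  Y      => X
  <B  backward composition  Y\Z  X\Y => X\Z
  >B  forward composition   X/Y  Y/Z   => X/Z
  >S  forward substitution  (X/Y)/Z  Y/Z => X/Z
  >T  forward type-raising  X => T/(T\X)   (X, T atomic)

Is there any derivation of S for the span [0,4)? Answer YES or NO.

YES

[0,4] S   >
  [0,1] "song" : S/N
  [1,4] N   <
    [1,2] "plan" : N\S
    [2,4] N\(N\S)   >
      [2,3] "every" : (N\(N\S))/N
      [3,4] "gave" : N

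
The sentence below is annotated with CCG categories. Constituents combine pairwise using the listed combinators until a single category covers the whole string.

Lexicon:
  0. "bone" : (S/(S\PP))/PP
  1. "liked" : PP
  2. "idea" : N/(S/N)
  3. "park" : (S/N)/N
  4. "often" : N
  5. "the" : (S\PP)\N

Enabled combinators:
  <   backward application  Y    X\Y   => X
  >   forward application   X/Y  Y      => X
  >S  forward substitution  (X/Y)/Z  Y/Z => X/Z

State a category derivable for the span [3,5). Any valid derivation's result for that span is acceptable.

S/N

[0,6] S   >
  [0,2] S/(S\PP)   >
    [0,1] "bone" : (S/(S\PP))/PP
    [1,2] "liked" : PP
  [2,6] S\PP   <
    [2,5] N   >
      [2,3] "idea" : N/(S/N)
      [3,5] S/N   >
        [3,4] "park" : (S/N)/N
        [4,5] "often" : N
    [5,6] "the" : (S\PP)\N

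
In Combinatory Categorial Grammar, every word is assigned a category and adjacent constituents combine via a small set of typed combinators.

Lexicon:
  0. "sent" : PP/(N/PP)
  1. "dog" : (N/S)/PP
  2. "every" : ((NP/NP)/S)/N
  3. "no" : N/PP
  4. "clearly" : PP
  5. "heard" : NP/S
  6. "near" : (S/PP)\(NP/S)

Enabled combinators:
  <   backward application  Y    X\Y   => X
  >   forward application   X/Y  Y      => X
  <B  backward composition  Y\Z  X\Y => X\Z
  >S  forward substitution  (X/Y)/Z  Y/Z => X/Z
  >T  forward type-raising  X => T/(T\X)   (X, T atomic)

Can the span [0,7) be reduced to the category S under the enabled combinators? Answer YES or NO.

NO

PP/(N/PP) (N/S)/PP ((NP/NP)/S)/N N/PP PP NP/S (S/PP)\(NP/S)
CKY chart[0,7] = {N/(N\PP), NP/(NP\PP), PP, PP/(PP\PP), S/(S\PP)}; S ∉ chart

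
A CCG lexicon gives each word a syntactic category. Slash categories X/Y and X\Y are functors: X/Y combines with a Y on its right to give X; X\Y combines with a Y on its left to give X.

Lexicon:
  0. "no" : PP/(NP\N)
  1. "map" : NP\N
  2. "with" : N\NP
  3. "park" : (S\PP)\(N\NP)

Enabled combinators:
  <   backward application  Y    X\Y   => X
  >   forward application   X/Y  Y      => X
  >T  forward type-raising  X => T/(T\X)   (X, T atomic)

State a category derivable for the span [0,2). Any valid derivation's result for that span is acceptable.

[0,4] S   <
  [0,2] PP   >
    [0,1] "no" : PP/(NP\N)
    [1,2] "map" : NP\N
  [2,4] S\PP   <
    [2,3] "with" : N\NP
    [3,4] "park" : (S\PP)\(N\NP)

PP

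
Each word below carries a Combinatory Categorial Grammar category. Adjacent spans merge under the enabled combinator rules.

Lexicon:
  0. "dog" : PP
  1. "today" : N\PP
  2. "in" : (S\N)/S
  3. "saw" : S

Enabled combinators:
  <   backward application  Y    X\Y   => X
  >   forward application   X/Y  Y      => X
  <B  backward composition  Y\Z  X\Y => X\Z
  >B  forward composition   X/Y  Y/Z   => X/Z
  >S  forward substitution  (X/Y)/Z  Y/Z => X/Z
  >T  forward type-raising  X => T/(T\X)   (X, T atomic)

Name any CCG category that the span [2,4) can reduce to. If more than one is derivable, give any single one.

[0,4] S   <
  [0,1] "dog" : PP
  [1,4] S\PP   <B
    [1,2] "today" : N\PP
    [2,4] S\N   >
      [2,3] "in" : (S\N)/S
      [3,4] "saw" : S

S\N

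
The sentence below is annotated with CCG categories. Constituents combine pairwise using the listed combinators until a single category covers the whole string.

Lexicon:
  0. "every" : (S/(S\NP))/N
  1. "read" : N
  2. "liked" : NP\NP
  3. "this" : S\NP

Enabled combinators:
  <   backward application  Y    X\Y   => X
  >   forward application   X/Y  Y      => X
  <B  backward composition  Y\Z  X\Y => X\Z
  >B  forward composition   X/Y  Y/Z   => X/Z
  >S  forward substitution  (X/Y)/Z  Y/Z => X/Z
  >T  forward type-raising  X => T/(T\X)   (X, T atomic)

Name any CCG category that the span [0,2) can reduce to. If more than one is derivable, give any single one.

[0,4] S   >
  [0,2] S/(S\NP)   >
    [0,1] "every" : (S/(S\NP))/N
    [1,2] "read" : N
  [2,4] S\NP   <B
    [2,3] "liked" : NP\NP
    [3,4] "this" : S\NP

S/(S\NP)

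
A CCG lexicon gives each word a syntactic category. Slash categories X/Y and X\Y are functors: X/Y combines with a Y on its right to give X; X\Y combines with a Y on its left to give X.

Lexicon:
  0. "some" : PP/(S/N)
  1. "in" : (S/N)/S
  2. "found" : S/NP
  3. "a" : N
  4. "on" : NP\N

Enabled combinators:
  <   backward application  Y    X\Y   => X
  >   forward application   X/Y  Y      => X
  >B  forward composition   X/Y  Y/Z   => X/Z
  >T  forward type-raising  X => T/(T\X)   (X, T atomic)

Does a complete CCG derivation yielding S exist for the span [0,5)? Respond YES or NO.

PP/(S/N) (S/N)/S S/NP N NP\N
CKY chart[0,5] = {N/(N\PP), NP/(NP\PP), PP, PP/(NP\NP), PP/(PP\PP), PP/(S\S), S/(S\PP)}; S ∉ chart

NO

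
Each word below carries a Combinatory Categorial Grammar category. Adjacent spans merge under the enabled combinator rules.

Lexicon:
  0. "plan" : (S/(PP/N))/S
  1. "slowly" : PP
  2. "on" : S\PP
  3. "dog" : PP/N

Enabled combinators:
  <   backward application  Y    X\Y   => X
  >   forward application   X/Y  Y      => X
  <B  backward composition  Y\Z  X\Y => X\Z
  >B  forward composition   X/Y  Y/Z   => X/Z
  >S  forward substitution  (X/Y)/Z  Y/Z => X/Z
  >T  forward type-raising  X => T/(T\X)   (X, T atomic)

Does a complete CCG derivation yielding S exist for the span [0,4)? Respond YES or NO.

[0,4] S   >
  [0,3] S/(PP/N)   >
    [0,1] "plan" : (S/(PP/N))/S
    [1,3] S   <
      [1,2] "slowly" : PP
      [2,3] "on" : S\PP
  [3,4] "dog" : PP/N

YES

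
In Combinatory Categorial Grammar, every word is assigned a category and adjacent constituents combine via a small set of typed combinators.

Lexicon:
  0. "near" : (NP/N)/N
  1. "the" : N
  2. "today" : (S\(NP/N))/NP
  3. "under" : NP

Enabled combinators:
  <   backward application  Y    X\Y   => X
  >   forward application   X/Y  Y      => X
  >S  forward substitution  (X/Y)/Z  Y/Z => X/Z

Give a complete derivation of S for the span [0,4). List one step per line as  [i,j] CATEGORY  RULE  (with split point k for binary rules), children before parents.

[0,1] (NP/N)/N  lex  "near"
[1,2] N  lex  "the"
[0,2] NP/N  >  k=1
[2,3] (S\(NP/N))/NP  lex  "today"
[3,4] NP  lex  "under"
[2,4] S\(NP/N)  >  k=3
[0,4] S  <  k=2

[0,4] S   <
  [0,2] NP/N   >
    [0,1] "near" : (NP/N)/N
    [1,2] "the" : N
  [2,4] S\(NP/N)   >
    [2,3] "today" : (S\(NP/N))/NP
    [3,4] "under" : NP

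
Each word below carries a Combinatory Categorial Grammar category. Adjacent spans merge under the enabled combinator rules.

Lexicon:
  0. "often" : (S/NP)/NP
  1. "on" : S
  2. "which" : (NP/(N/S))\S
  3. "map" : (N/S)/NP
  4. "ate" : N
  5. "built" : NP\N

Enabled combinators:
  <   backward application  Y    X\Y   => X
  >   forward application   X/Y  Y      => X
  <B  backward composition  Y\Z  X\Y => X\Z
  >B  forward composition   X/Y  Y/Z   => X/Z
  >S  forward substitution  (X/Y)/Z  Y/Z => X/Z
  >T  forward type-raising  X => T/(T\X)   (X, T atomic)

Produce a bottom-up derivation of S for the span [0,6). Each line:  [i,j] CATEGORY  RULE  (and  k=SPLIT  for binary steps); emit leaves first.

[0,6] S   >
  [0,4] S/NP   >S
    [0,1] "often" : (S/NP)/NP
    [1,4] NP/NP   >B
      [1,3] NP/(N/S)   <
        [1,2] "on" : S
        [2,3] "which" : (NP/(N/S))\S
      [3,4] "map" : (N/S)/NP
  [4,6] NP   >
    [4,5] NP/(NP\N)   >T
      [4,5] "ate" : N
    [5,6] "built" : NP\N

[0,1] (S/NP)/NP  lex  "often"
[1,2] S  lex  "on"
[2,3] (NP/(N/S))\S  lex  "which"
[1,3] NP/(N/S)  <  k=2
[3,4] (N/S)/NP  lex  "map"
[1,4] NP/NP  >B  k=3
[0,4] S/NP  >S  k=1
[4,5] N  lex  "ate"
[4,5] NP/(NP\N)  >T
[5,6] NP\N  lex  "built"
[4,6] NP  >  k=5
[0,6] S  >  k=4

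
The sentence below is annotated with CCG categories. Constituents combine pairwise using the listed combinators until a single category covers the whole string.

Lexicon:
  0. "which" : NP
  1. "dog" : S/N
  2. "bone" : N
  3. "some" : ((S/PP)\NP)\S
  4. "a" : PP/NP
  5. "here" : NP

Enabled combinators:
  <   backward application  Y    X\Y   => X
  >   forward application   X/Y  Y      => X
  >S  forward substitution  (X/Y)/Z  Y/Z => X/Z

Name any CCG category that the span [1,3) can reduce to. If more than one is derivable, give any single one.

S

[0,6] S   >
  [0,4] S/PP   <
    [0,1] "which" : NP
    [1,4] (S/PP)\NP   <
      [1,3] S   >
        [1,2] "dog" : S/N
        [2,3] "bone" : N
      [3,4] "some" : ((S/PP)\NP)\S
  [4,6] PP   >
    [4,5] "a" : PP/NP
    [5,6] "here" : NP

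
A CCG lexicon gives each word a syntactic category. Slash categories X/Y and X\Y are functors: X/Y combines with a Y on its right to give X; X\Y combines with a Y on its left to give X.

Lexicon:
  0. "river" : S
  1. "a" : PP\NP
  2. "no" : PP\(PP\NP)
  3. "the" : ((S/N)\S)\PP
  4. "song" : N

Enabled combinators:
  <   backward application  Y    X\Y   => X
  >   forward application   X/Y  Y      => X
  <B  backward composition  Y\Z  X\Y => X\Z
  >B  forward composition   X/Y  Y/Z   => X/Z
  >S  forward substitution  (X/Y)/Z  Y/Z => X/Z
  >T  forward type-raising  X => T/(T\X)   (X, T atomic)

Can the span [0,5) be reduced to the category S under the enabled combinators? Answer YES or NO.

YES

[0,5] S   >
  [0,4] S/N   <
    [0,1] "river" : S
    [1,4] (S/N)\S   <
      [1,3] PP   <
        [1,2] "a" : PP\NP
        [2,3] "no" : PP\(PP\NP)
      [3,4] "the" : ((S/N)\S)\PP
  [4,5] "song" : N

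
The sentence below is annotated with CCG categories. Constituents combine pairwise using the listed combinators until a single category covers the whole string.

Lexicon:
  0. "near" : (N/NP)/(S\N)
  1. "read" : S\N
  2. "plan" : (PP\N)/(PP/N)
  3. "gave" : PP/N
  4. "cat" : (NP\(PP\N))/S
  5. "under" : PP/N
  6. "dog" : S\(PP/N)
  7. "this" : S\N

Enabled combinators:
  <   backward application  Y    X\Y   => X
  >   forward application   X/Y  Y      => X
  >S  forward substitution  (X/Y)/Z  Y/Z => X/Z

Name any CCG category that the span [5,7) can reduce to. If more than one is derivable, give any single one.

S

[0,8] S   <
  [0,7] N   >
    [0,2] N/NP   >
      [0,1] "near" : (N/NP)/(S\N)
      [1,2] "read" : S\N
    [2,7] NP   <
      [2,4] PP\N   >
        [2,3] "plan" : (PP\N)/(PP/N)
        [3,4] "gave" : PP/N
      [4,7] NP\(PP\N)   >
        [4,5] "cat" : (NP\(PP\N))/S
        [5,7] S   <
          [5,6] "under" : PP/N
          [6,7] "dog" : S\(PP/N)
  [7,8] "this" : S\N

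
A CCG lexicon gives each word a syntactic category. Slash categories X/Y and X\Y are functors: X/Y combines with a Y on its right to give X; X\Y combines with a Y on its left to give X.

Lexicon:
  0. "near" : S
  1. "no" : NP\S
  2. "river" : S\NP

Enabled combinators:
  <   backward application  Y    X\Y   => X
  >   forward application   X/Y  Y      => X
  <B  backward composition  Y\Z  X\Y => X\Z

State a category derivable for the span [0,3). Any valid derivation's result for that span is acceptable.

[0,3] S   <
  [0,2] NP   <
    [0,1] "near" : S
    [1,2] "no" : NP\S
  [2,3] "river" : S\NP

S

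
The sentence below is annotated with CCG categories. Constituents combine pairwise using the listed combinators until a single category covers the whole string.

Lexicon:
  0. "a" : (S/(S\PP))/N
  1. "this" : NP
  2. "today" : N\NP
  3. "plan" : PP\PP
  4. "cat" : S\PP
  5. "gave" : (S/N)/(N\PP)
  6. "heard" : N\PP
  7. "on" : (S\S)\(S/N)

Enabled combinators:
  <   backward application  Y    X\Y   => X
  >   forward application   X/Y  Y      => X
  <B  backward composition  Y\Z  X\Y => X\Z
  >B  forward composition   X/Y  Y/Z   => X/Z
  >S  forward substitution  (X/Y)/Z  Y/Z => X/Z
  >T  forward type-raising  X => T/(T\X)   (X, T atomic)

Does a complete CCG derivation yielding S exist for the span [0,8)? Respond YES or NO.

[0,8] S   >
  [0,3] S/(S\PP)   >
    [0,1] "a" : (S/(S\PP))/N
    [1,3] N   >
      [1,2] N/(N\NP)   >T
        [1,2] "this" : NP
      [2,3] "today" : N\NP
  [3,8] S\PP   <B
    [3,5] S\PP   <B
      [3,4] "plan" : PP\PP
      [4,5] "cat" : S\PP
    [5,8] S\S   <
      [5,7] S/N   >
        [5,6] "gave" : (S/N)/(N\PP)
        [6,7] "heard" : N\PP
      [7,8] "on" : (S\S)\(S/N)

YES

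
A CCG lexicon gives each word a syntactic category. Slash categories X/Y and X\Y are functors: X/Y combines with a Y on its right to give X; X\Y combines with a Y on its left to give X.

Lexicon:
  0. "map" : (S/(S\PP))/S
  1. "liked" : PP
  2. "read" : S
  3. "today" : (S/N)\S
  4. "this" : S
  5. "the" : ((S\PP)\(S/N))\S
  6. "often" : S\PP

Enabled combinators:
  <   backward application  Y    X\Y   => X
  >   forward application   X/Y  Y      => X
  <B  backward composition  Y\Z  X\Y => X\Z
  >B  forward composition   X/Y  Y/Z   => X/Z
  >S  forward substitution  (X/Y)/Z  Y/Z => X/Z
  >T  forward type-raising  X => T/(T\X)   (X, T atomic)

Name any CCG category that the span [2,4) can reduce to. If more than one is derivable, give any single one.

[0,7] S   >
  [0,6] S/(S\PP)   >
    [0,1] "map" : (S/(S\PP))/S
    [1,6] S   >
      [1,2] S/(S\PP)   >T
        [1,2] "liked" : PP
      [2,6] S\PP   <
        [2,4] S/N   <
          [2,3] "read" : S
          [3,4] "today" : (S/N)\S
        [4,6] (S\PP)\(S/N)   <
          [4,5] "this" : S
          [5,6] "the" : ((S\PP)\(S/N))\S
  [6,7] "often" : S\PP

S/N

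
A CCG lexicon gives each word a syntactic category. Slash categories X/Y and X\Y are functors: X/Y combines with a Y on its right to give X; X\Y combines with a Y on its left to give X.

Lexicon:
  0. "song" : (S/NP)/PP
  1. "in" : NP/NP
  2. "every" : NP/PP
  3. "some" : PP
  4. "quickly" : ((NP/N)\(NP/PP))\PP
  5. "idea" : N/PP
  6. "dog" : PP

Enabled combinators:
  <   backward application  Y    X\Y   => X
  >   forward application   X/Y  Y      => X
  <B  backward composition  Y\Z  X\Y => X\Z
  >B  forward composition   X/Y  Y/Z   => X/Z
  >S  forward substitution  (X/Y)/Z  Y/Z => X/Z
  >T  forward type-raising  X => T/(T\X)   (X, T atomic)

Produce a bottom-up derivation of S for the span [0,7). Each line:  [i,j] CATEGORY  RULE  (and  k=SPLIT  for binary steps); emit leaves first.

[0,7] S   >
  [0,6] S/PP   >S
    [0,1] "song" : (S/NP)/PP
    [1,6] NP/PP   >B
      [1,2] "in" : NP/NP
      [2,6] NP/PP   >B
        [2,5] NP/N   <
          [2,3] "every" : NP/PP
          [3,5] (NP/N)\(NP/PP)   <
            [3,4] "some" : PP
            [4,5] "quickly" : ((NP/N)\(NP/PP))\PP
        [5,6] "idea" : N/PP
  [6,7] "dog" : PP

[0,1] (S/NP)/PP  lex  "song"
[1,2] NP/NP  lex  "in"
[2,3] NP/PP  lex  "every"
[3,4] PP  lex  "some"
[4,5] ((NP/N)\(NP/PP))\PP  lex  "quickly"
[3,5] (NP/N)\(NP/PP)  <  k=4
[2,5] NP/N  <  k=3
[5,6] N/PP  lex  "idea"
[2,6] NP/PP  >B  k=5
[1,6] NP/PP  >B  k=2
[0,6] S/PP  >S  k=1
[6,7] PP  lex  "dog"
[0,7] S  >  k=6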